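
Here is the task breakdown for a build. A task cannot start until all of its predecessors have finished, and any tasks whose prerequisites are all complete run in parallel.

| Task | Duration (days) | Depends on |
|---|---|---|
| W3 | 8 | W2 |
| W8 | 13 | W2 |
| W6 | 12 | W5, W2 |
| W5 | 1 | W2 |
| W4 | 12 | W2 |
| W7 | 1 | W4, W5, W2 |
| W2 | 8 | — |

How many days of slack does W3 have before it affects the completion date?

5

W2→W4→W7 = 8+12+1 = 21 sets the makespan at 21 days.
Longest path through W3: 16 days (earliest finish 16, latest finish 21).
Slack of W3 = 13 − 8 = 5 days.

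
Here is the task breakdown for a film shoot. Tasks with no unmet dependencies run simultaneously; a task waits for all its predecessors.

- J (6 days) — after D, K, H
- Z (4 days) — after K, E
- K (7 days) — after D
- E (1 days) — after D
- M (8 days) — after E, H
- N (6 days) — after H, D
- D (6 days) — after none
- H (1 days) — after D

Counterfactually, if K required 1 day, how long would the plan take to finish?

As given, the longest chain is D→K→J = 6+7+6 = 19, so the finish is 19 days.
K lies on that path, so at 1 day the path becomes 13 days.
The binding chain switches to D→E→M = 6+1+8 = 15; finish 15 days.

15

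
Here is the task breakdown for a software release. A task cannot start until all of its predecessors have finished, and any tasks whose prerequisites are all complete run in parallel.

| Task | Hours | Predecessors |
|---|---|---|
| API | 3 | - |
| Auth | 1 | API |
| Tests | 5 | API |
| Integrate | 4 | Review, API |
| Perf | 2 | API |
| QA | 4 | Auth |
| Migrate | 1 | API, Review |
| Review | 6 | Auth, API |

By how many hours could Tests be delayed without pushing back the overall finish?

6

Critical path: API→Auth→Review→Integrate = 3+1+6+4 = 14, so the finish is 14 hours.
The longest chain containing Tests totals 8 hours.
Slack of Tests = 9 − 3 = 6 hours.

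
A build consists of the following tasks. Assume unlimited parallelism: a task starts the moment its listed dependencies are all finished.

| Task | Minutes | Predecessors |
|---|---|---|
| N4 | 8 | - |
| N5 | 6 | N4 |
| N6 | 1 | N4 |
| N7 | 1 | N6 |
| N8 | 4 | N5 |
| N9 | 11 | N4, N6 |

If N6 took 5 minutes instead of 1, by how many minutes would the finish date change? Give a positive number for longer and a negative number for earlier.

Baseline: N4→N6→N9 = 8+1+11 = 20 → 20 minutes.
N6 lies on that path, so at 5 minutes the path becomes 24 minutes.
No other chain overtakes it, so the finish is 24 minutes.
Change in finish: 24 − 20 = +4 minutes.

4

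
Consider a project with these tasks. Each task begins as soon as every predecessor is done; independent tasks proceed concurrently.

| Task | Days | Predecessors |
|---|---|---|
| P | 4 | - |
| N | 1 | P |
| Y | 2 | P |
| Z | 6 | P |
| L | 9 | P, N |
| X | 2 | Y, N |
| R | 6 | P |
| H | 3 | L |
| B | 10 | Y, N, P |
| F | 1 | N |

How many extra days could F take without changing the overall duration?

11

P→N→L→H = 4+1+9+3 = 17 sets the makespan at 17 days.
Longest path through F: 6 days (earliest finish 6, latest finish 17).
Float = 17 − 6 = 11.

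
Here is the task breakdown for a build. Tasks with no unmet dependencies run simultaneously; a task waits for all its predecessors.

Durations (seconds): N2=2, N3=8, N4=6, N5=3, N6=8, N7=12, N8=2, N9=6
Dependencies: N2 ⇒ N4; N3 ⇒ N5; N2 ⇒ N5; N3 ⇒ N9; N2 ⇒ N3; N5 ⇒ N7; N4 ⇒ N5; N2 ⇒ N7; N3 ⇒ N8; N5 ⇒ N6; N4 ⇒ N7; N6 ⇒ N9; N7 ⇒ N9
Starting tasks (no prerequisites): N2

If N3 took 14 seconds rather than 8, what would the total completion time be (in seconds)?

As given, the longest chain is N2→N3→N5→N7→N9 = 2+8+3+12+6 = 31, so the finish is 31 seconds.
N3 is on the critical path; changing it to 14 makes that path 37 seconds.
That remains the longest chain; total 37 seconds.

37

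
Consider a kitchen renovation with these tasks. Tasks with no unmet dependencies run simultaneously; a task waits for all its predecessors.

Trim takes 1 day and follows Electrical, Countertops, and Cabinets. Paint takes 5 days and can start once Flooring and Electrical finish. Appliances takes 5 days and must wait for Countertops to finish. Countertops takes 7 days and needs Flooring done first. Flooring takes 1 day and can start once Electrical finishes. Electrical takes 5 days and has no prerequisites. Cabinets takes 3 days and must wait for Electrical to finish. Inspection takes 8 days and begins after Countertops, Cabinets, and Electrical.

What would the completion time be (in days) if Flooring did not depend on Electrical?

Before: longest chain Electrical→Flooring→Countertops→Inspection = 5+1+7+8 = 21, finish 21.
Without Electrical→Flooring, Flooring's earliest start moves from 5 to 0.
The longest chain is now Electrical→Cabinets→Inspection = 5+3+8 = 16, so the kitchen renovation takes 16 days.

16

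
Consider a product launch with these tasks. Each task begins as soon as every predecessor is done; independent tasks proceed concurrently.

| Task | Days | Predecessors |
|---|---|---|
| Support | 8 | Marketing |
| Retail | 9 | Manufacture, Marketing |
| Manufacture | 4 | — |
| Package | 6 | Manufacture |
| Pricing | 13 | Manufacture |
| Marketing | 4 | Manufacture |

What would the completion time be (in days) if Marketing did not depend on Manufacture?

With the dependency in place, Manufacture→Pricing = 4+13 = 17 sets the finish at 17 days.
Without Manufacture→Marketing, Marketing's earliest start moves from 4 to 0.
The longest chain is now Manufacture→Pricing = 4+13 = 17, so the product launch takes 17 days.

17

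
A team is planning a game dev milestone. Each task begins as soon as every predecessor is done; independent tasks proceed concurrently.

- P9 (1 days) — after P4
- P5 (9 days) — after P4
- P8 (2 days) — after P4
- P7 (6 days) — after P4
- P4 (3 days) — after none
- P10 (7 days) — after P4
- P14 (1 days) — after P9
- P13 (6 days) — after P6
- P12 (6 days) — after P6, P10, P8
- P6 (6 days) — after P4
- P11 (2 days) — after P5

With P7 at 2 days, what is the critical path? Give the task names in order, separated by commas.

Actual critical path: P4→P10→P12 = 3+7+6 = 16 ⇒ 16 days.
P7 has 7 days of float (longest path through it is 9).
No other chain overtakes it, so the finish is 16 days.

P4, P10, P12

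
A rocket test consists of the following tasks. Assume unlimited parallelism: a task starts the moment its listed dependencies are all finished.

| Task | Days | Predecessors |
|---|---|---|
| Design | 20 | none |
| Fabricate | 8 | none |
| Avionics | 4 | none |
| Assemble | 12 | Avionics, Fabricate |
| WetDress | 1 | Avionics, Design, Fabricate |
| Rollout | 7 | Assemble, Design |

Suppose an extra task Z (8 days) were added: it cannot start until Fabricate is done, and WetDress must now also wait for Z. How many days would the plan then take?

27

Originally the plan takes 27 days.
With Z inserted, WetDress now waits for max(Avionics, Design, Fabricate, Z).
New critical path: Design→Rollout = 20+7 = 27 ⇒ 27 days.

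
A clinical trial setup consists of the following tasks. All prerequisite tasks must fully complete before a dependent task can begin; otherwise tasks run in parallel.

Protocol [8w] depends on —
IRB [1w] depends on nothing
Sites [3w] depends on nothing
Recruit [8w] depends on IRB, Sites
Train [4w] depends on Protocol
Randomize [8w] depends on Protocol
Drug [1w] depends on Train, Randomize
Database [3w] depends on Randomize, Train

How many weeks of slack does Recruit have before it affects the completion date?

8

The longest chain is Protocol→Randomize→Database = 8+8+3 = 19; overall finish 19 weeks.
The longest chain containing Recruit totals 11 weeks.
Float = 19 − 11 = 8.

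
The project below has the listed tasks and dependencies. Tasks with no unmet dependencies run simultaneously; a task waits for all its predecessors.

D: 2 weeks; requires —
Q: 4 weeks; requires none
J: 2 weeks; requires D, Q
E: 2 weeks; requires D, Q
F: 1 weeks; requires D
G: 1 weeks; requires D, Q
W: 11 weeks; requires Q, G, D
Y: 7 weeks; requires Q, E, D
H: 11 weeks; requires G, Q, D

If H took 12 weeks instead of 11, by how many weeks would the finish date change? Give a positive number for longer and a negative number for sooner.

1

Critical path before the change: Q→G→H = 4+1+11 = 16 giving 16 weeks.
Since H is critical, the +1 change carries straight to that chain (now 17 weeks).
No other chain overtakes it, so the finish is 17 weeks.
Change in finish: 17 − 16 = +1 weeks.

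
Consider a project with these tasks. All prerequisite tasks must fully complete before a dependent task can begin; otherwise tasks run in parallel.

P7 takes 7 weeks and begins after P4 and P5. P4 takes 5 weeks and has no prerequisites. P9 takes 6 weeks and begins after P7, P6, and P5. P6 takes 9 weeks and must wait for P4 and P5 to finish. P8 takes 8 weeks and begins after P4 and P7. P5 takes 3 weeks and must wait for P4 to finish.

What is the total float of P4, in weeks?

P4→P5→P6→P9 = 5+3+9+6 = 23 sets the makespan at 23 weeks.
The longest chain containing P4 totals 23 weeks.
Float = 23 − 23 = 0.

0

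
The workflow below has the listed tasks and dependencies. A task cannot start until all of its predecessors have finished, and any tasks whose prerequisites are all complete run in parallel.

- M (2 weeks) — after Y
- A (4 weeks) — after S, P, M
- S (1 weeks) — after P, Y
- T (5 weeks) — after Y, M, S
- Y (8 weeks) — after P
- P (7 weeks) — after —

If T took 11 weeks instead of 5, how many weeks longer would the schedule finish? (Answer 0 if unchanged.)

Actual critical path: P→Y→M→T = 7+8+2+5 = 22 ⇒ 22 weeks.
T is on the critical path; changing it to 11 makes that path 28 weeks.
No other chain overtakes it, so the finish is 28 weeks.
Change in finish: 28 − 22 = +6 weeks.

6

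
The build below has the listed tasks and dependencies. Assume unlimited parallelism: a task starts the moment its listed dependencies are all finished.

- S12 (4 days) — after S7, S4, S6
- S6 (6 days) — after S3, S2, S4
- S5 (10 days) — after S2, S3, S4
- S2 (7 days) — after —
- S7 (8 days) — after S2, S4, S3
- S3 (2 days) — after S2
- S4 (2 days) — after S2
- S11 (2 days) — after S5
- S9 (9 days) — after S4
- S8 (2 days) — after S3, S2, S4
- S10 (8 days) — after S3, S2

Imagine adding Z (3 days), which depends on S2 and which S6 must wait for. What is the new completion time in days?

Originally the job takes 21 days.
With Z inserted, S6 now waits for max(S3, S2, S4, Z).
New critical path: S2→S3→S5→S11 = 7+2+10+2 = 21 ⇒ 21 days.

21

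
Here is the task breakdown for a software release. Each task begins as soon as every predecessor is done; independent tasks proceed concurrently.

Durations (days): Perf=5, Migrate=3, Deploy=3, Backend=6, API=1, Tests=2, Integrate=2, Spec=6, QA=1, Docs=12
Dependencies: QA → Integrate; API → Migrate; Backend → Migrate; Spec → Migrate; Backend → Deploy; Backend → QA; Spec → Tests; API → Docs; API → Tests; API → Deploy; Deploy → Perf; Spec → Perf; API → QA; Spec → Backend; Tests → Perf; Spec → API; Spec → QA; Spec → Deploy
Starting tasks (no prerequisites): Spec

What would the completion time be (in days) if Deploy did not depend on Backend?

19

With the dependency in place, Spec→Backend→Deploy→Perf = 6+6+3+5 = 20 sets the finish at 20 days.
Without Backend→Deploy, Deploy's earliest start moves from 12 to 7.
The longest chain is now Spec→API→Docs = 6+1+12 = 19, so the plan takes 19 days.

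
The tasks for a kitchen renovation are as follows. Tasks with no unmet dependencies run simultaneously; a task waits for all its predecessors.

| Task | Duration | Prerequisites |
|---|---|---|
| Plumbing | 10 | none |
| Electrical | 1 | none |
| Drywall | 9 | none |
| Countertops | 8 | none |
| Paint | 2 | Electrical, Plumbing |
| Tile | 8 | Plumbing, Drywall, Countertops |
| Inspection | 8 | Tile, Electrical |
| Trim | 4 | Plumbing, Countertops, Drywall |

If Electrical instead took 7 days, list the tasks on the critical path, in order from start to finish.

Plumbing, Tile, Inspection

The binding path is Plumbing→Tile→Inspection = 10+8+8 = 26; finish at 26 days.
The longest path through Electrical is only 9 days, so Electrical has float 17.
No other chain overtakes it, so the finish is 26 days.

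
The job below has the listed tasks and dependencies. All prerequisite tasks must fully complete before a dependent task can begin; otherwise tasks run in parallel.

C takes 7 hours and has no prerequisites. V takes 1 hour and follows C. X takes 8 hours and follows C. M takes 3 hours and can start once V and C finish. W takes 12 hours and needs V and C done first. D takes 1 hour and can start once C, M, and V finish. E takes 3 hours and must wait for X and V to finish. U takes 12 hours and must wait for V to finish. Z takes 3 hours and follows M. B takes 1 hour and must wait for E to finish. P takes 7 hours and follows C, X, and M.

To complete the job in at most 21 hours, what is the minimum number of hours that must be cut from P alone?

Current finish: 22 hours; target: 21.
P is on every critical path, so each hour cut from P cuts the finish by one (this holds down to a finish of 20).
Need 22 − 21 = 1 hour off P → P becomes 6 hours, finish becomes 21.

1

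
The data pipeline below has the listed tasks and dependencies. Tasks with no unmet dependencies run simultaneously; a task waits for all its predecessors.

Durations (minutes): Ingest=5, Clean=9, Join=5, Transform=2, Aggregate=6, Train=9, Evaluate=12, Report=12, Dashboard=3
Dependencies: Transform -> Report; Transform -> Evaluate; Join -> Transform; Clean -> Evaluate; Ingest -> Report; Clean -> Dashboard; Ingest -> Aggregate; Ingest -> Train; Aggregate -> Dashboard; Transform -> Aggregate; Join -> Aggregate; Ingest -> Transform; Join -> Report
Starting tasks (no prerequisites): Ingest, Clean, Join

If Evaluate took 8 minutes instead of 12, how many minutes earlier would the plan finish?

Actual critical path: Clean→Evaluate = 9+12 = 21 ⇒ 21 minutes.
Evaluate lies on that path, so at 8 minutes the path becomes 17 minutes.
The binding chain switches to Ingest→Transform→Report = 5+2+12 = 19; finish 19 minutes.
Change in finish: 19 − 21 = -2 minutes.

2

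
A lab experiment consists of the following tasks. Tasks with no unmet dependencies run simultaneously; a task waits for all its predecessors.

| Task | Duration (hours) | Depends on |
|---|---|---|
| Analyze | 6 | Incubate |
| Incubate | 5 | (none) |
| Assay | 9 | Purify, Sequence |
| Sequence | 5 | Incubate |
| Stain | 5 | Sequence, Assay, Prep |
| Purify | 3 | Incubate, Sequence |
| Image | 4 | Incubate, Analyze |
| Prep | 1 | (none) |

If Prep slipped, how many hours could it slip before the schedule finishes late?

Incubate→Sequence→Purify→Assay→Stain = 5+5+3+9+5 = 27 sets the makespan at 27 hours.
The longest chain containing Prep totals 6 hours.
So Prep can slip 22 − 1 = 21 hours.

21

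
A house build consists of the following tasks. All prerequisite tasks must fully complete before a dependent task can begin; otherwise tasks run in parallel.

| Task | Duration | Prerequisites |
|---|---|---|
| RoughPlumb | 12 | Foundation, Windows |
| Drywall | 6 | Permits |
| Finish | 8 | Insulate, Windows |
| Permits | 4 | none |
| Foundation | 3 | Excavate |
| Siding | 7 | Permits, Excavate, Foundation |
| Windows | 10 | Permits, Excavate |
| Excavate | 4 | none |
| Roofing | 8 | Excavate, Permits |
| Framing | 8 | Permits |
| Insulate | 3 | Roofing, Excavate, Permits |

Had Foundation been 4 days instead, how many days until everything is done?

As given, the longest chain is Permits→Windows→RoughPlumb = 4+10+12 = 26, so the finish is 26 days.
Foundation has 7 days of float (longest path through it is 19).
That remains the longest chain; total 26 days.

26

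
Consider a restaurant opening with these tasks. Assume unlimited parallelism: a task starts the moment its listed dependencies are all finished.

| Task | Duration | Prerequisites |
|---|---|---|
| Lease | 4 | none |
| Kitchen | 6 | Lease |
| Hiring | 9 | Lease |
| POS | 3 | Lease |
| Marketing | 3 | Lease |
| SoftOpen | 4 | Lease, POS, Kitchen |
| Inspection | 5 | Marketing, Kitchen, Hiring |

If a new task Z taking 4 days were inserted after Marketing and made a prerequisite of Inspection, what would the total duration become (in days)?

18

Originally the schedule takes 18 days.
With Z inserted, Inspection now waits for max(Marketing, Kitchen, Hiring, Z).
New critical path: Lease→Hiring→Inspection = 4+9+5 = 18 ⇒ 18 days.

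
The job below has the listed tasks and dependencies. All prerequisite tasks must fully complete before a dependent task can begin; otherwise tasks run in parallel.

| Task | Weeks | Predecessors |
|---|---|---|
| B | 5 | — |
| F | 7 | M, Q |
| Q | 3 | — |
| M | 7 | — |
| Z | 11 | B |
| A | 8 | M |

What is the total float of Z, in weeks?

0

Critical path: B→Z = 5+11 = 16, so the finish is 16 weeks.
Longest path through Z: 16 weeks (earliest finish 16, latest finish 16).
So Z can slip 16 − 16 = 0 weeks.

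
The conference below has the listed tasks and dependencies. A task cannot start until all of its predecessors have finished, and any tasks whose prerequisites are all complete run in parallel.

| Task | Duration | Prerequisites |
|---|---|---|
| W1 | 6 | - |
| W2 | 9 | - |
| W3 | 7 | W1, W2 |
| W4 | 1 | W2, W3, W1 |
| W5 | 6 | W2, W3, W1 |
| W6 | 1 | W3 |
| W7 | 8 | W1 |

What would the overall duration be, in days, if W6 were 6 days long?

22

The binding path is W2→W3→W5 = 9+7+6 = 22; finish at 22 days.
W6 has 5 days of float (longest path through it is 17).
No other chain overtakes it, so the finish is 22 days.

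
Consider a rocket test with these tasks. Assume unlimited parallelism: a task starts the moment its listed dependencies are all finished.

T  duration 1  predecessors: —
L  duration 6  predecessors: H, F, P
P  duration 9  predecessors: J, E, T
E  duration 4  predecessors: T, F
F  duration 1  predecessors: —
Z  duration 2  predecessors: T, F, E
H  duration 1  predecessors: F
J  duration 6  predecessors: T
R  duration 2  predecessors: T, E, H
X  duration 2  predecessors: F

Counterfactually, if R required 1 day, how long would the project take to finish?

Critical path before the change: T→J→P→L = 1+6+9+6 = 22 giving 22 days.
The longest path through R is only 7 days, so R has float 15.
No other chain overtakes it, so the finish is 22 days.

22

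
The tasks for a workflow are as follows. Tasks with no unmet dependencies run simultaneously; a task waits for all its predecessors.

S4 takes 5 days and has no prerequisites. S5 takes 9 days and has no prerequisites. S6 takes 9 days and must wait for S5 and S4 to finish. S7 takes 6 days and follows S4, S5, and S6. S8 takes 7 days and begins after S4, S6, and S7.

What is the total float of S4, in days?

4

The longest chain is S5→S6→S7→S8 = 9+9+6+7 = 31; overall finish 31 days.
S4 finishes as early as 5 and must finish by 9.
Float = 31 − 27 = 4.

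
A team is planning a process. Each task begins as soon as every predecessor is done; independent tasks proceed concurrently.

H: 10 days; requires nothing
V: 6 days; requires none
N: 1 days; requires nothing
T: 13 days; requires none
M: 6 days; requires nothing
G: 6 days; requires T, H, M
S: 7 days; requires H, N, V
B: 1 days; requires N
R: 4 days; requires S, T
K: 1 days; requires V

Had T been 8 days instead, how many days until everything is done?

Critical path before the change: H→S→R = 10+7+4 = 21 giving 21 days.
T is off the critical path — its longest chain is 19 days, giving 2 of slack.
That remains the longest chain; total 21 days.

21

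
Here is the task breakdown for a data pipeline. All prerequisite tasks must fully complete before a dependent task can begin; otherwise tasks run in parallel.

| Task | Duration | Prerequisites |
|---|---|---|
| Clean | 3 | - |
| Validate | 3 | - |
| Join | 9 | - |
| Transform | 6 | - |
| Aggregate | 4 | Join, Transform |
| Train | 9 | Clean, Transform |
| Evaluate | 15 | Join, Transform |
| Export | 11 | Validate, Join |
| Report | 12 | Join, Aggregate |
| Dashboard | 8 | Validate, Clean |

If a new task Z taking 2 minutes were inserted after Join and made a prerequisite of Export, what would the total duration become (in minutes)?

25

Originally the job takes 25 minutes.
With Z inserted, Export now waits for max(Validate, Join, Z).
New critical path: Join→Aggregate→Report = 9+4+12 = 25 ⇒ 25 minutes.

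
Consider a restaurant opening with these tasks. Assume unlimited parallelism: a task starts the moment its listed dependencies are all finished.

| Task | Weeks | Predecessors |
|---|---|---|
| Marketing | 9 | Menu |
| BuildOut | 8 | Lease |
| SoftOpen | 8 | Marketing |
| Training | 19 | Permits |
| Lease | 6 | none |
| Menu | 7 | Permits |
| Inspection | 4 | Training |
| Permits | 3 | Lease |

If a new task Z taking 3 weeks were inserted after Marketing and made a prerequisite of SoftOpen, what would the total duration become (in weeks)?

Originally the project takes 33 weeks.
With Z inserted, SoftOpen now waits for max(Marketing, Z).
New critical path: Lease→Permits→Menu→Marketing→Z→SoftOpen = 6+3+7+9+3+8 = 36 ⇒ 36 weeks.

36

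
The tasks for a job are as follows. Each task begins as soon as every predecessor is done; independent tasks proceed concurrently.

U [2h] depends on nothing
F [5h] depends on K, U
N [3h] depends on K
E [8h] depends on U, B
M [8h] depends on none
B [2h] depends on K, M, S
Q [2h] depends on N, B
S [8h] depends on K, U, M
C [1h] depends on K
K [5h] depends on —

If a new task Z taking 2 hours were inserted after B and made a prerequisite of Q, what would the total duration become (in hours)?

26

Originally the schedule takes 26 hours.
With Z inserted, Q now waits for max(N, B, Z).
New critical path: M→S→B→E = 8+8+2+8 = 26 ⇒ 26 hours.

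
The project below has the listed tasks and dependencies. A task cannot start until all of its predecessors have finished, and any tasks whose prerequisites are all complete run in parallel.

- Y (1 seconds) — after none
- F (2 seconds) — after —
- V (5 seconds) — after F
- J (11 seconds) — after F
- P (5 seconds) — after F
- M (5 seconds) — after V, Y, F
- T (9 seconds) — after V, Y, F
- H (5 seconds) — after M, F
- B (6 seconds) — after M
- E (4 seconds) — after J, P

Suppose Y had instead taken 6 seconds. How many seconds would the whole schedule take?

Actual critical path: F→V→M→B = 2+5+5+6 = 18 ⇒ 18 seconds.
The longest path through Y is only 12 seconds, so Y has float 6.
The critical path is still F→V→M→B; finish is now 18 seconds.

18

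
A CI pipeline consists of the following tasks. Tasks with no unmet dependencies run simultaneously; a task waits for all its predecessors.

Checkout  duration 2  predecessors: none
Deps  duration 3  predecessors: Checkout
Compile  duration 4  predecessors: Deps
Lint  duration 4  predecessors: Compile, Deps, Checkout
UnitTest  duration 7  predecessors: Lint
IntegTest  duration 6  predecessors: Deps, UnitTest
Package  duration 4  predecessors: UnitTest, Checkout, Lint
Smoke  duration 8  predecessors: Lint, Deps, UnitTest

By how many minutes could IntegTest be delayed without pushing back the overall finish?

Critical path: Checkout→Deps→Compile→Lint→UnitTest→Smoke = 2+3+4+4+7+8 = 28, so the finish is 28 minutes.
IntegTest finishes as early as 26 and must finish by 28.
So IntegTest can slip 28 − 26 = 2 minutes.

2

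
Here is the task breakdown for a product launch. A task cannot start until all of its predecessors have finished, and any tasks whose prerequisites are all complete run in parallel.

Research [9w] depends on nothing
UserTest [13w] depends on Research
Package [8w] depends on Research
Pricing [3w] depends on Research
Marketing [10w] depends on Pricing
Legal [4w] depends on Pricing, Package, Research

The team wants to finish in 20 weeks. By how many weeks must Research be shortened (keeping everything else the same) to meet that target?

2

Current finish: 22 weeks; target: 20.
Research is on every critical path, so each week cut from Research cuts the finish by one (this holds down to a finish of 14).
Need 22 − 20 = 2 weeks off Research → Research becomes 7 weeks, finish becomes 20.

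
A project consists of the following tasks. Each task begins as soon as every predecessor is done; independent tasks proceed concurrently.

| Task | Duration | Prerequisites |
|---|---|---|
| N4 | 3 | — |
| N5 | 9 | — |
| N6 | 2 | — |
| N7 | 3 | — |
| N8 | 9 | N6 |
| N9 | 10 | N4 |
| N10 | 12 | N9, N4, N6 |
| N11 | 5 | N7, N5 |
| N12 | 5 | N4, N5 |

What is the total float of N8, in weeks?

Critical path: N4→N9→N10 = 3+10+12 = 25, so the finish is 25 weeks.
Longest path through N8: 11 weeks (earliest finish 11, latest finish 25).
So N8 can slip 25 − 11 = 14 weeks.

14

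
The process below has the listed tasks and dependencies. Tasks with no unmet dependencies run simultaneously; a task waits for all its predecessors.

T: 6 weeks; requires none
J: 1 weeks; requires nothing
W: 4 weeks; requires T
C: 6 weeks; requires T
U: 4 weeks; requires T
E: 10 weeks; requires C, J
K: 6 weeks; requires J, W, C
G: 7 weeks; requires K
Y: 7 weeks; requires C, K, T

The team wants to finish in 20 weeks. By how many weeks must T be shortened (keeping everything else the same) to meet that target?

Current finish: 25 weeks; target: 20.
T is on every critical path, so each week cut from T cuts the finish by one (this holds down to a finish of 20).
Need 25 − 20 = 5 weeks off T → T becomes 1 week, finish becomes 20.

5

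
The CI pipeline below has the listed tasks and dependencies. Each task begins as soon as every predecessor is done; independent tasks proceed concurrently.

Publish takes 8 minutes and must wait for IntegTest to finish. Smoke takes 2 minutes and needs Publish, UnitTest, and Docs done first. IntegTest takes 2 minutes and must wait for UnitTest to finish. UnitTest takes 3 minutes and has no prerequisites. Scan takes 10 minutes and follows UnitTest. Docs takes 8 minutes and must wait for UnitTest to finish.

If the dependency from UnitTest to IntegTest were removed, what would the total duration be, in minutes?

13

Before: longest chain UnitTest→IntegTest→Publish→Smoke = 3+2+8+2 = 15, finish 15.
Without UnitTest→IntegTest, IntegTest's earliest start moves from 3 to 0.
New critical path: UnitTest→Docs→Smoke = 3+8+2 = 13 ⇒ 13 minutes.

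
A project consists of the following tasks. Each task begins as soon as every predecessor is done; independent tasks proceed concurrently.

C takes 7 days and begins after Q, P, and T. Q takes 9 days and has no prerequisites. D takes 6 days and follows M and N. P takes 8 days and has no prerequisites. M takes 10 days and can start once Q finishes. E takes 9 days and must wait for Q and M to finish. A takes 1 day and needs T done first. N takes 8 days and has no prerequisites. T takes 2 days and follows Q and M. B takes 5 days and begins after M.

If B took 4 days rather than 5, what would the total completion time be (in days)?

Actual critical path: Q→M→E = 9+10+9 = 28 ⇒ 28 days.
The longest path through B is only 24 days, so B has float 4.
The critical path is still Q→M→E; finish is now 28 days.

28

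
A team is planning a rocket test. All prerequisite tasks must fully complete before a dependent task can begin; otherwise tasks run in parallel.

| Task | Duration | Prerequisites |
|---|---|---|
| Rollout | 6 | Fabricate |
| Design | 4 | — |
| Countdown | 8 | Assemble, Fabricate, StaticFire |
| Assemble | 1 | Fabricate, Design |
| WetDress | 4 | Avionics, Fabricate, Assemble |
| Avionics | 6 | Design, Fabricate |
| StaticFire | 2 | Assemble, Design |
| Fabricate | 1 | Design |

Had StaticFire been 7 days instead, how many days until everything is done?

21

The binding path is Design→Fabricate→Assemble→StaticFire→Countdown = 4+1+1+2+8 = 16; finish at 16 days.
Since StaticFire is critical, the +5 change carries straight to that chain (now 21 days).
That remains the longest chain; total 21 days.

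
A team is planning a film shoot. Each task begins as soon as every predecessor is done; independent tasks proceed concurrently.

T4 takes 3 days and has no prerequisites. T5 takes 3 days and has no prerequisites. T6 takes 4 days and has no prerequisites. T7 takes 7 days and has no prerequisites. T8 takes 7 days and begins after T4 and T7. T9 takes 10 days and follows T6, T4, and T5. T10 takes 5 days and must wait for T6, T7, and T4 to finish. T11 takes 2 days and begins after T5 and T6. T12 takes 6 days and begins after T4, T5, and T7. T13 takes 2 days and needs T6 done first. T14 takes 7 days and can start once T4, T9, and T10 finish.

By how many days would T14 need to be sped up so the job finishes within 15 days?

6

Current finish: 21 days; target: 15.
T14 is on every critical path, so each day cut from T14 cuts the finish by one (this holds down to a finish of 15).
Need 21 − 15 = 6 days off T14 → T14 becomes 1 day, finish becomes 15.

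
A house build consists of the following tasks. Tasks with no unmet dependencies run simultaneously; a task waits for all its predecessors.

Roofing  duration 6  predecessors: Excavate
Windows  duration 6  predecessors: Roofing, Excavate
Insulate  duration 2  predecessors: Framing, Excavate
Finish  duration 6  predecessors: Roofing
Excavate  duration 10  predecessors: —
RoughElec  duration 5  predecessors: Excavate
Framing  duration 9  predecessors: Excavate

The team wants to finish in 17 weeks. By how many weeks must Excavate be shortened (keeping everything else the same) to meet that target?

Current finish: 22 weeks; target: 17.
Excavate is on every critical path, so each week cut from Excavate cuts the finish by one (this holds down to a finish of 13).
Need 22 − 17 = 5 weeks off Excavate → Excavate becomes 5 weeks, finish becomes 17.

5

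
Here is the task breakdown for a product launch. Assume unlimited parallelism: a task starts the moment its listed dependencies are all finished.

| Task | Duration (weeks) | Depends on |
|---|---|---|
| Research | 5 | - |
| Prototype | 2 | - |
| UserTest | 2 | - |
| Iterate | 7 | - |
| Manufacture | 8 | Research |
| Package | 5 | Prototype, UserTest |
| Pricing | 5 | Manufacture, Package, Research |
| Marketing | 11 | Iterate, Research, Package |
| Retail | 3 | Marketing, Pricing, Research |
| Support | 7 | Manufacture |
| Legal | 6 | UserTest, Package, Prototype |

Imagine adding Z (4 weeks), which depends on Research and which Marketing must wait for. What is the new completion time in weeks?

Originally the project takes 21 weeks.
With Z inserted, Marketing now waits for max(Iterate, Research, Package, Z).
New critical path: Research→Z→Marketing→Retail = 5+4+11+3 = 23 ⇒ 23 weeks.

23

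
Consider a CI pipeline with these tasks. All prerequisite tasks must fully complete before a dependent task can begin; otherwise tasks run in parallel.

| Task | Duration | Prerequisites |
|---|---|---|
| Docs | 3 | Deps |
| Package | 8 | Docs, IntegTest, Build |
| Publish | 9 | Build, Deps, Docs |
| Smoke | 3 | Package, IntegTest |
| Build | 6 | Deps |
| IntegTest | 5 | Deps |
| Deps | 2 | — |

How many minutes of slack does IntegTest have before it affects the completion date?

1

Deps→Build→Package→Smoke = 2+6+8+3 = 19 sets the makespan at 19 minutes.
IntegTest finishes as early as 7 and must finish by 8.
So IntegTest can slip 8 − 7 = 1 minute.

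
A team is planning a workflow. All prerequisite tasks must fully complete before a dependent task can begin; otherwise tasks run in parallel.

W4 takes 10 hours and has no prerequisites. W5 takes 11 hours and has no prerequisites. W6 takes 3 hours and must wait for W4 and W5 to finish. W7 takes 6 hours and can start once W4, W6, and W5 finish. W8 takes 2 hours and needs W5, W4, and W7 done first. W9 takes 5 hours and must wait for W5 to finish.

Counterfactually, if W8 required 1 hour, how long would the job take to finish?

As given, the longest chain is W5→W6→W7→W8 = 11+3+6+2 = 22, so the finish is 22 hours.
W8 lies on that path, so at 1 hour the path becomes 21 hours.
That remains the longest chain; total 21 hours.

21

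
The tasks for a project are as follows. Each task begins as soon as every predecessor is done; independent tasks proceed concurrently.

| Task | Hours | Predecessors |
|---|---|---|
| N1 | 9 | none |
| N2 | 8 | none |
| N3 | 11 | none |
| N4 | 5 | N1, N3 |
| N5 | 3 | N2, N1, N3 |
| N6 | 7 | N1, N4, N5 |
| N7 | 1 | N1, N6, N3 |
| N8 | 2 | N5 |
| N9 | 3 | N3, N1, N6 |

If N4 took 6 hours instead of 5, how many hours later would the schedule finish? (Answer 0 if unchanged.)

Baseline: N3→N4→N6→N9 = 11+5+7+3 = 26 → 26 hours.
N4 lies on that path, so at 6 hours the path becomes 27 hours.
That remains the longest chain; total 27 hours.
Change in finish: 27 − 26 = +1 hours.

1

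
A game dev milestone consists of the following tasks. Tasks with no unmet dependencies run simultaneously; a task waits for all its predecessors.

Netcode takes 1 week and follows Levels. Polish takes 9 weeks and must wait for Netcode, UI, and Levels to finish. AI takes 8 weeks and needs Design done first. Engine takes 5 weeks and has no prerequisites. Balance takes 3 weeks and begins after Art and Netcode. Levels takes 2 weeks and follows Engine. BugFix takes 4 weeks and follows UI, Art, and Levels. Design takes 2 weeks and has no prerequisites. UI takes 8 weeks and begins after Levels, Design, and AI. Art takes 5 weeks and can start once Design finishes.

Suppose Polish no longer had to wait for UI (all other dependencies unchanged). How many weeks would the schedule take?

22

Original critical path: Design→AI→UI→Polish = 2+8+8+9 = 27 ⇒ 27 weeks.
Without UI→Polish, Polish's earliest start moves from 18 to 8.
The longest chain is now Design→AI→UI→BugFix = 2+8+8+4 = 22, so the schedule takes 22 weeks.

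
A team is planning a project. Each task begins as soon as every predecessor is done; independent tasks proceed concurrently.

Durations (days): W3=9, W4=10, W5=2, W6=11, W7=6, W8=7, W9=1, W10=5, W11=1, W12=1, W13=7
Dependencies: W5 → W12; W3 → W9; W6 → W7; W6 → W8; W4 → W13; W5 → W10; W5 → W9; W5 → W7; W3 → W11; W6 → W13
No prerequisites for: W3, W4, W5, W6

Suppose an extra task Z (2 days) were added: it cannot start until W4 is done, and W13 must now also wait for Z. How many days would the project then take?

19

Originally the project takes 18 days.
With Z inserted, W13 now waits for max(W4, W6, Z).
New critical path: W4→Z→W13 = 10+2+7 = 19 ⇒ 19 days.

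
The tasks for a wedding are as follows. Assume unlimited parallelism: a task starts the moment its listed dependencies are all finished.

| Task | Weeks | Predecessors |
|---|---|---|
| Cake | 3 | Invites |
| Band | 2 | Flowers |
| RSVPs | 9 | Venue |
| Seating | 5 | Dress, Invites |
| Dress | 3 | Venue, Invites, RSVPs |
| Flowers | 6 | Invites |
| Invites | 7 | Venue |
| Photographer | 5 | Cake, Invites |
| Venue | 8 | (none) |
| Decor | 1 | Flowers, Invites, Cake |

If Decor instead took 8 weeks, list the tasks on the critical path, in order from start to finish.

Venue, Invites, Flowers, Decor

The binding path is Venue→RSVPs→Dress→Seating = 8+9+3+5 = 25; finish at 25 weeks.
Decor has 3 weeks of float (longest path through it is 22).
New critical path: Venue→Invites→Flowers→Decor = 8+7+6+8 = 29 ⇒ 29 weeks.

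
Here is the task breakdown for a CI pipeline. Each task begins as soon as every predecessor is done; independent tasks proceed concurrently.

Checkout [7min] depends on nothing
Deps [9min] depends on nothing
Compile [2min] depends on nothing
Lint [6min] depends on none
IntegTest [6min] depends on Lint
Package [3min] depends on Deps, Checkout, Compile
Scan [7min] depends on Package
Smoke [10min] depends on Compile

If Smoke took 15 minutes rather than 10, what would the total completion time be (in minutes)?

19

The binding path is Deps→Package→Scan = 9+3+7 = 19; finish at 19 minutes.
The longest path through Smoke is only 12 minutes, so Smoke has float 7.
No other chain overtakes it, so the finish is 19 minutes.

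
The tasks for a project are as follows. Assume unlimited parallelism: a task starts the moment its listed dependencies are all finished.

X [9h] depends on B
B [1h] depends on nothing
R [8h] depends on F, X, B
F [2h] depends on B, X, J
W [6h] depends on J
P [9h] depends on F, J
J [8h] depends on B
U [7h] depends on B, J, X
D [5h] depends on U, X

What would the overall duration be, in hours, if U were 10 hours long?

Critical path before the change: B→X→U→D = 1+9+7+5 = 22 giving 22 hours.
U is on the critical path; changing it to 10 makes that path 25 hours.
The critical path is still B→X→U→D; finish is now 25 hours.

25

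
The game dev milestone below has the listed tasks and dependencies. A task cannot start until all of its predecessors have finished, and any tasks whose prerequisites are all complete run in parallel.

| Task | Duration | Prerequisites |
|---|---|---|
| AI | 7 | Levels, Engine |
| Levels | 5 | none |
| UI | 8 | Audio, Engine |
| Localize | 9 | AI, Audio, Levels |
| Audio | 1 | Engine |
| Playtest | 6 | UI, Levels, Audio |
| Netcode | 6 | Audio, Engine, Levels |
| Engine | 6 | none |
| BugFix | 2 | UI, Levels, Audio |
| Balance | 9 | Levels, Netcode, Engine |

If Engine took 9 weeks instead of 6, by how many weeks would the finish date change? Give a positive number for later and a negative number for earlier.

3

Critical path before the change: Engine→Audio→Netcode→Balance = 6+1+6+9 = 22 giving 22 weeks.
Engine is on the critical path; changing it to 9 makes that path 25 weeks.
No other chain overtakes it, so the finish is 25 weeks.
Change in finish: 25 − 22 = +3 weeks.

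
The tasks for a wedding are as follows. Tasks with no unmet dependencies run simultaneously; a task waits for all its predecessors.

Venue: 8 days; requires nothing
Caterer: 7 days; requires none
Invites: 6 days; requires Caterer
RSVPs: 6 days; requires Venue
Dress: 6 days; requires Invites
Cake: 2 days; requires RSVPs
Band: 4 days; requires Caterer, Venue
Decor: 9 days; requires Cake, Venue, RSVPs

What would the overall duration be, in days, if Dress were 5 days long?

25

The binding path is Venue→RSVPs→Cake→Decor = 8+6+2+9 = 25; finish at 25 days.
Dress has 6 days of float (longest path through it is 19).
No other chain overtakes it, so the finish is 25 days.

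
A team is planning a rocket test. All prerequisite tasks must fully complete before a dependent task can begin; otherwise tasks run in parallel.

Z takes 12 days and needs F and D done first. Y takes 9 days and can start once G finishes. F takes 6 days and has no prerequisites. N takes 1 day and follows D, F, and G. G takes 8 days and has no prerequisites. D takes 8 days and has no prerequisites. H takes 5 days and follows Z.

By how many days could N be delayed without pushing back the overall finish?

16

The longest chain is D→Z→H = 8+12+5 = 25; overall finish 25 days.
The longest chain containing N totals 9 days.
Float = 25 − 9 = 16.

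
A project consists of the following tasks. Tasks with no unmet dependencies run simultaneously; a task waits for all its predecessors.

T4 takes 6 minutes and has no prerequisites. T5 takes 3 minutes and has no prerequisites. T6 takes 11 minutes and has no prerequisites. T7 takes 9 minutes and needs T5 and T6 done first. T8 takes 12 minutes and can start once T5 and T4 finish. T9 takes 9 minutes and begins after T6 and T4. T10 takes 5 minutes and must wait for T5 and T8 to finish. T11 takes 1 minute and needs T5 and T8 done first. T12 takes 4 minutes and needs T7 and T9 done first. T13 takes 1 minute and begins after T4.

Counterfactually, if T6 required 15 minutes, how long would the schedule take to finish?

28

As given, the longest chain is T6→T7→T12 = 11+9+4 = 24, so the finish is 24 minutes.
T6 is on the critical path; changing it to 15 makes that path 28 minutes.
No other chain overtakes it, so the finish is 28 minutes.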